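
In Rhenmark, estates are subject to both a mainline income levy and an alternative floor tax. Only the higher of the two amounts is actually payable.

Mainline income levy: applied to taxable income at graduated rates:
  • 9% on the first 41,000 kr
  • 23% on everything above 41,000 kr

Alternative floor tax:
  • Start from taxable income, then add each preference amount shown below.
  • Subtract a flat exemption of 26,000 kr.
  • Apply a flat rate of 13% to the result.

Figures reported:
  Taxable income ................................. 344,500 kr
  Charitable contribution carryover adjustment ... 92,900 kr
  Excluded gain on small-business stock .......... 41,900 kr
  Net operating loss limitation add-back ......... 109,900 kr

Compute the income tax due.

Mainline income levy:
  41,000 kr × 9% = 3,690 kr
  303,500 kr × 23% = 69,805 kr
  → 73,495 kr

Alternative floor tax:
  Adjusted income: 344,500 kr + 92,900 kr + 41,900 kr + 109,900 kr = 589,200 kr
  Less exemption 26,000 kr → base 563,200 kr
  563,200 kr × 13% = 73,216 kr

73,495 kr > 73,216 kr, so the mainline income levy governs.

73,495 kr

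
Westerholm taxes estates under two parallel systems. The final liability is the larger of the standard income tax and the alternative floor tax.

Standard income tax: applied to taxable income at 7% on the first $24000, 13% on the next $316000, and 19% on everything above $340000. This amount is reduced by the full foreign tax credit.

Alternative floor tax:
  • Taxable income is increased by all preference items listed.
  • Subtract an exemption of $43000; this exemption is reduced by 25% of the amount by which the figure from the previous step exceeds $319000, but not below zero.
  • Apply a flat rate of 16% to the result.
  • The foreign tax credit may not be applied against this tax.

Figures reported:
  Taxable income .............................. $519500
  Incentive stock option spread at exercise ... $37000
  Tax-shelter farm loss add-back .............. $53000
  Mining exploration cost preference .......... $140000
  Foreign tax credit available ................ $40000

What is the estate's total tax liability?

$119920

Alternative floor tax:
  Adjusted income: $519500 + $37000 + $53000 + $140000 = $749500
  Exemption: 25% × ($749500 − $319000) = $107625 ≥ $43000, so the exemption is fully phased out
  Base: $749500 − $0 = $749500
  $749500 × 16% = $119920

Standard income tax:
  $24000 × 7% = $1680
  $316000 × 13% = $41080
  $179500 × 19% = $34105
  → $76865
  Less foreign tax credit $40000 → $36865

$119920 > $36865, so the alternative floor tax is the binding amount.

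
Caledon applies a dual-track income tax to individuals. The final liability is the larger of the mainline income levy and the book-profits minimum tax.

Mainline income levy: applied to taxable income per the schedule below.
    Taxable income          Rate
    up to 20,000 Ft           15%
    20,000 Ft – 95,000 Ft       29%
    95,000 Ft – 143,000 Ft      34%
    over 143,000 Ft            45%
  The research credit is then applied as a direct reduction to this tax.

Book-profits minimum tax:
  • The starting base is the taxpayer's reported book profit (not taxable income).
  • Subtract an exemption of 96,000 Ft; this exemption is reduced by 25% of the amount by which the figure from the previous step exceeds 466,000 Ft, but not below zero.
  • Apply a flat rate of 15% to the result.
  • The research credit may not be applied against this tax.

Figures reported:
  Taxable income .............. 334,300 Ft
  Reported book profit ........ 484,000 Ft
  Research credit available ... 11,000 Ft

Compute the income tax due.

116,155 Ft

Book-profits minimum tax:
  Base (reported book profit): 484,000 Ft
  Exemption: 96,000 Ft − 25% × (484,000 Ft − 466,000 Ft) = 96,000 Ft − 4,500 Ft = 91,500 Ft
  Base: 484,000 Ft − 91,500 Ft = 392,500 Ft
  392,500 Ft × 15% = 58,875 Ft

Mainline income levy:
  20,000 Ft × 15% = 3,000 Ft
  75,000 Ft × 29% = 21,750 Ft
  48,000 Ft × 34% = 16,320 Ft
  191,300 Ft × 45% = 86,085 Ft
  → 127,155 Ft
  Less research credit 11,000 Ft → 116,155 Ft

116,155 Ft > 58,875 Ft, so the mainline income levy governs.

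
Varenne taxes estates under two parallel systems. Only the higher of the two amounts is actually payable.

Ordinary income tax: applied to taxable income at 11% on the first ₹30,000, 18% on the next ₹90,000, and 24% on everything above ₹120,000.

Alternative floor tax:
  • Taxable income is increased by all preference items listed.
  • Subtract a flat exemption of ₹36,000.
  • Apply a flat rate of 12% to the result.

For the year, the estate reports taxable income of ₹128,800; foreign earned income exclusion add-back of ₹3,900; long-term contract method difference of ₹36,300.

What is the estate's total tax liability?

Alternative floor tax:
  Adjusted income: ₹128,800 + ₹3,900 + ₹36,300 = ₹169,000
  Less exemption ₹36,000 → base ₹133,000
  ₹133,000 × 12% = ₹15,960

Ordinary income tax:
  ₹30,000 × 11% = ₹3,300
  ₹90,000 × 18% = ₹16,200
  ₹8,800 × 24% = ₹2,112
  → ₹21,612

₹21,612 > ₹15,960, so the ordinary income tax governs.

₹21,612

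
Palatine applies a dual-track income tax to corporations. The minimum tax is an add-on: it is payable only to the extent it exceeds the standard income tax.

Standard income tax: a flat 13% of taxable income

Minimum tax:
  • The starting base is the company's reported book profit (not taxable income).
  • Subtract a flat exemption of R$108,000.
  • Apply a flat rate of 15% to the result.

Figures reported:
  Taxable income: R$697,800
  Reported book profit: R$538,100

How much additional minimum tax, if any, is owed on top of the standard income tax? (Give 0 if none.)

R$0

Standard income tax:
  R$697,800 × 13% = R$90,714

Minimum tax:
  Base (reported book profit): R$538,100
  Less exemption R$108,000 → base R$430,100
  R$430,100 × 15% = R$64,515

R$64,515 ≤ R$90,714, so no add-on is due.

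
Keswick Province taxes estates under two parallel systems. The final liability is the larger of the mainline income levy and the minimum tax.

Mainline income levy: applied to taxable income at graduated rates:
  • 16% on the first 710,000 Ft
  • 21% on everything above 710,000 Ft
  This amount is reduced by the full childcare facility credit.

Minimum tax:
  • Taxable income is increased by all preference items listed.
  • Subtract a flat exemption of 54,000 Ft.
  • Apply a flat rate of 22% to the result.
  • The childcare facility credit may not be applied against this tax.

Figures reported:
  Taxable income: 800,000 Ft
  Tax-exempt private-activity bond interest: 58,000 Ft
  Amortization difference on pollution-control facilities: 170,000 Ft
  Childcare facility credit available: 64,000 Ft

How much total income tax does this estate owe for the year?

Mainline income levy:
  710,000 Ft × 16% = 113,600 Ft
  90,000 Ft × 21% = 18,900 Ft
  → 132,500 Ft
  Less childcare facility credit 64,000 Ft → 68,500 Ft

Minimum tax:
  Adjusted income: 800,000 Ft + 58,000 Ft + 170,000 Ft = 1,028,000 Ft
  Less exemption 54,000 Ft → base 974,000 Ft
  974,000 Ft × 22% = 214,280 Ft

214,280 Ft > 68,500 Ft, so the minimum tax is the binding amount.

214,280 Ft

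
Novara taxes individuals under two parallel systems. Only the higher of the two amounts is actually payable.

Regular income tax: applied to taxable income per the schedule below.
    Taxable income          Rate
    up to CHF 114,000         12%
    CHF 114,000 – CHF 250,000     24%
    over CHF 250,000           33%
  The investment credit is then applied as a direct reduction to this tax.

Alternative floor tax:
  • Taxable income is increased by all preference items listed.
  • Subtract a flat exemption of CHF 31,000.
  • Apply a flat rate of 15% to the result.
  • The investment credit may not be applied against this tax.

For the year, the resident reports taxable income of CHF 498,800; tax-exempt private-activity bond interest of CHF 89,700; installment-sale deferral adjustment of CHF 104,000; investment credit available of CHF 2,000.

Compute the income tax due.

CHF 126,424

Alternative floor tax:
  Adjusted income: CHF 498,800 + CHF 89,700 + CHF 104,000 = CHF 692,500
  Less exemption CHF 31,000 → base CHF 661,500
  CHF 661,500 × 15% = CHF 99,225

Regular income tax:
  CHF 114,000 × 12% = CHF 13,680
  CHF 136,000 × 24% = CHF 32,640
  CHF 248,800 × 33% = CHF 82,104
  → CHF 128,424
  Less investment credit CHF 2,000 → CHF 126,424

CHF 126,424 > CHF 99,225, so the regular income tax governs.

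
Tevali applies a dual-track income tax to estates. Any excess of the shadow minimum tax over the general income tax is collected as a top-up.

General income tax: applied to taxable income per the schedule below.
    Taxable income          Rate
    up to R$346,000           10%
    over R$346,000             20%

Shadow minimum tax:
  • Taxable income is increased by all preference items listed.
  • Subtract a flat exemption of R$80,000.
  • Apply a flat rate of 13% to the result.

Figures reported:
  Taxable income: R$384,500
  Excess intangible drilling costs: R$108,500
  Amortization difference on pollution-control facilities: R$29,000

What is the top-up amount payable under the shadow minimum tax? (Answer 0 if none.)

Shadow minimum tax:
  Adjusted income: R$384,500 + R$108,500 + R$29,000 = R$522,000
  Less exemption R$80,000 → base R$442,000
  R$442,000 × 13% = R$57,460

General income tax:
  R$346,000 × 10% = R$34,600
  R$38,500 × 20% = R$7,700
  → R$42,300

Excess of shadow minimum tax over general income tax: R$57,460 − R$42,300 = R$15,160.

R$15,160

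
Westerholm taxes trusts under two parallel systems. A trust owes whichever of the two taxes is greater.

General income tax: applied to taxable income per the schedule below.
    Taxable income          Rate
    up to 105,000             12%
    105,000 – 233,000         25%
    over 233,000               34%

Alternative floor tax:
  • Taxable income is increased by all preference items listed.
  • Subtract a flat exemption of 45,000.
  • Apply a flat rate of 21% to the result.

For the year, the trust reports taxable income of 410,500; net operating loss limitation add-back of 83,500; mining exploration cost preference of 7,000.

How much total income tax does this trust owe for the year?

Alternative floor tax:
  Adjusted income: 410,500 + 83,500 + 7,000 = 501,000
  Less exemption 45,000 → base 456,000
  456,000 × 21% = 95,760

General income tax:
  105,000 × 12% = 12,600
  128,000 × 25% = 32,000
  177,500 × 34% = 60,350
  → 104,950

104,950 > 95,760, so the general income tax governs.

104,950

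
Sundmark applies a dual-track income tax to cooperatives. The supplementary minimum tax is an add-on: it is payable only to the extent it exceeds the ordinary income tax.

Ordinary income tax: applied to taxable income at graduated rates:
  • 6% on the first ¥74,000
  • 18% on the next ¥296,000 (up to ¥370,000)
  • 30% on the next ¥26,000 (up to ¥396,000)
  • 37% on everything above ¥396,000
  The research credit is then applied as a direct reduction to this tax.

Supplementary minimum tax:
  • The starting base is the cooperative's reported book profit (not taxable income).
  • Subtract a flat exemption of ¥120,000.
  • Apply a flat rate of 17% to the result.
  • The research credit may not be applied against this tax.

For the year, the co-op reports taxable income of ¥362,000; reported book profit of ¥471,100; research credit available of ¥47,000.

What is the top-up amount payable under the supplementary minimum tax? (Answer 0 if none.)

¥50,407

Ordinary income tax:
  ¥74,000 × 6% = ¥4,440
  ¥288,000 × 18% = ¥51,840
  → ¥56,280
  Less research credit ¥47,000 → ¥9,280

Supplementary minimum tax:
  Base (reported book profit): ¥471,100
  Less exemption ¥120,000 → base ¥351,100
  ¥351,100 × 17% = ¥59,687

Excess of supplementary minimum tax over ordinary income tax: ¥59,687 − ¥9,280 = ¥50,407.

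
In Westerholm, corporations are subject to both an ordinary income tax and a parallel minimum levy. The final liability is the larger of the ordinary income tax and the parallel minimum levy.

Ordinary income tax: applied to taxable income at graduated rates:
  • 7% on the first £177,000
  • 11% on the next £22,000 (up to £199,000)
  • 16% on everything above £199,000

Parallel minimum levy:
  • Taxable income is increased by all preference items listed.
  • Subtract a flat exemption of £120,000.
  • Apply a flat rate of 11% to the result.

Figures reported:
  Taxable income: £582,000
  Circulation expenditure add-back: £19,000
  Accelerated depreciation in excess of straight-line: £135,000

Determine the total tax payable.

Ordinary income tax:
  £177,000 × 7% = £12,390
  £22,000 × 11% = £2,420
  £383,000 × 16% = £61,280
  → £76,090

Parallel minimum levy:
  Adjusted income: £582,000 + £19,000 + £135,000 = £736,000
  Less exemption £120,000 → base £616,000
  £616,000 × 11% = £67,760

£76,090 > £67,760, so the ordinary income tax governs.

£76,090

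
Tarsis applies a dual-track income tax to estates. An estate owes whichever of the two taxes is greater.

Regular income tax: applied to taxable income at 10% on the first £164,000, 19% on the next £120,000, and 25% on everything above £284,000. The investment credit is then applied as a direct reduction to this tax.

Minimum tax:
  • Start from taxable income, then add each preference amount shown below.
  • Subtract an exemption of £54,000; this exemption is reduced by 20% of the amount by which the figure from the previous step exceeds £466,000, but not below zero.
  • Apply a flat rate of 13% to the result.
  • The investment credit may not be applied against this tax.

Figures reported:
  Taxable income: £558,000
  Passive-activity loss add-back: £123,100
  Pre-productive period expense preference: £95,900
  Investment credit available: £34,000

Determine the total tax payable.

Regular income tax:
  £164,000 × 10% = £16,400
  £120,000 × 19% = £22,800
  £274,000 × 25% = £68,500
  → £107,700
  Less investment credit £34,000 → £73,700

Minimum tax:
  Adjusted income: £558,000 + £123,100 + £95,900 = £777,000
  Exemption: 20% × (£777,000 − £466,000) = £62,200 ≥ £54,000, so the exemption is fully phased out
  Base: £777,000 − £0 = £777,000
  £777,000 × 13% = £101,010

£101,010 > £73,700, so the minimum tax is the binding amount.

£101,010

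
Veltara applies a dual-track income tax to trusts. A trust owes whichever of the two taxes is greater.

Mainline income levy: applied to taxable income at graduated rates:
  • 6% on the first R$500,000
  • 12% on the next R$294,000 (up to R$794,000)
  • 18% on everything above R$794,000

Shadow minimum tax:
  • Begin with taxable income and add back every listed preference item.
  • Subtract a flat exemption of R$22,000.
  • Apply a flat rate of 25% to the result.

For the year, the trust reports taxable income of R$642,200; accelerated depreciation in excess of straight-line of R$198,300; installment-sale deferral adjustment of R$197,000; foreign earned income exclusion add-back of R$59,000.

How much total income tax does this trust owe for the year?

Mainline income levy:
  R$500,000 × 6% = R$30,000
  R$142,200 × 12% = R$17,064
  → R$47,064

Shadow minimum tax:
  Adjusted income: R$642,200 + R$198,300 + R$197,000 + R$59,000 = R$1,096,500
  Less exemption R$22,000 → base R$1,074,500
  R$1,074,500 × 25% = R$268,625

R$268,625 > R$47,064, so the shadow minimum tax is the binding amount.

R$268,625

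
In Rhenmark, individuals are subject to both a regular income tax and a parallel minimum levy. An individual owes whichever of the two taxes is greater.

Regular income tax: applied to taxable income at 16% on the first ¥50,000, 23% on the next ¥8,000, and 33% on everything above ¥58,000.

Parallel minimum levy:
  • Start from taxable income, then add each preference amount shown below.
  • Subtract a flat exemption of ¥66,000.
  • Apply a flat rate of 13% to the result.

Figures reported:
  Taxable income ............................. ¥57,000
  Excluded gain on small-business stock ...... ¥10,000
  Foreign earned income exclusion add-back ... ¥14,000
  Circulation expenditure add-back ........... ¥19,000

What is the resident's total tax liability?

¥9,610

Regular income tax:
  ¥50,000 × 16% = ¥8,000
  ¥7,000 × 23% = ¥1,610
  → ¥9,610

Parallel minimum levy:
  Adjusted income: ¥57,000 + ¥10,000 + ¥14,000 + ¥19,000 = ¥100,000
  Less exemption ¥66,000 → base ¥34,000
  ¥34,000 × 13% = ¥4,420

¥9,610 > ¥4,420, so the regular income tax governs.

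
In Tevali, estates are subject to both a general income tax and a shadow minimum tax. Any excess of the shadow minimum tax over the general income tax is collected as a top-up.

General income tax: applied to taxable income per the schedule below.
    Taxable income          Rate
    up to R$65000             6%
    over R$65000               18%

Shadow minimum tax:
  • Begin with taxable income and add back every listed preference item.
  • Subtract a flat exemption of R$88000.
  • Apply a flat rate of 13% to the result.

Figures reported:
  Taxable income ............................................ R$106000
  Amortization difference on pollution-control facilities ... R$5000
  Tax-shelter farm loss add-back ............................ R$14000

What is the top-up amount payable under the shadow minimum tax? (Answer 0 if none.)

General income tax:
  R$65000 × 6% = R$3900
  R$41000 × 18% = R$7380
  → R$11280

Shadow minimum tax:
  Adjusted income: R$106000 + R$5000 + R$14000 = R$125000
  Less exemption R$88000 → base R$37000
  R$37000 × 13% = R$4810

R$4810 ≤ R$11280, so no add-on is due.

R$0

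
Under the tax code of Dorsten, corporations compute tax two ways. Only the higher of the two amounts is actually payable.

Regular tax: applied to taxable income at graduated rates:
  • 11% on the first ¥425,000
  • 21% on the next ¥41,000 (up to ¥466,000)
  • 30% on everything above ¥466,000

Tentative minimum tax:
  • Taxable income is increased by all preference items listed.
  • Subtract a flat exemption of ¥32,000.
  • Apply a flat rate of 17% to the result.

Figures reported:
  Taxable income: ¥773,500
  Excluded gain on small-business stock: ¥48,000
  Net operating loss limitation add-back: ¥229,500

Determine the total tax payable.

¥173,230

Regular tax:
  ¥425,000 × 11% = ¥46,750
  ¥41,000 × 21% = ¥8,610
  ¥307,500 × 30% = ¥92,250
  → ¥147,610

Tentative minimum tax:
  Adjusted income: ¥773,500 + ¥48,000 + ¥229,500 = ¥1,051,000
  Less exemption ¥32,000 → base ¥1,019,000
  ¥1,019,000 × 17% = ¥173,230

¥173,230 > ¥147,610, so the tentative minimum tax is the binding amount.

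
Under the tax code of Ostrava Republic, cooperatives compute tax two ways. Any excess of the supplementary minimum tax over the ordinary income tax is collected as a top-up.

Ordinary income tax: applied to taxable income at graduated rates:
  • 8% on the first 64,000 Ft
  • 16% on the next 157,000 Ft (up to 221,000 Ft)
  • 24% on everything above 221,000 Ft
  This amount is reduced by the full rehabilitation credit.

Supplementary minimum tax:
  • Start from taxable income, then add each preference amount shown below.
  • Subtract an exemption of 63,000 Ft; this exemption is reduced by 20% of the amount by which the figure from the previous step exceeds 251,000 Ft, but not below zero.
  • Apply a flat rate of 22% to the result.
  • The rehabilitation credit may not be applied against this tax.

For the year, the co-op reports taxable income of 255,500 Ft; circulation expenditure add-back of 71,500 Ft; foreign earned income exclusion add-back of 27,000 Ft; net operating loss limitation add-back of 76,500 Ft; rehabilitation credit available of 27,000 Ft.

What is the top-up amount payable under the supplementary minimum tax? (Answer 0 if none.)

77,228 Ft

Supplementary minimum tax:
  Adjusted income: 255,500 Ft + 71,500 Ft + 27,000 Ft + 76,500 Ft = 430,500 Ft
  Exemption: 63,000 Ft − 20% × (430,500 Ft − 251,000 Ft) = 63,000 Ft − 35,900 Ft = 27,100 Ft
  Base: 430,500 Ft − 27,100 Ft = 403,400 Ft
  403,400 Ft × 22% = 88,748 Ft

Ordinary income tax:
  64,000 Ft × 8% = 5,120 Ft
  157,000 Ft × 16% = 25,120 Ft
  34,500 Ft × 24% = 8,280 Ft
  → 38,520 Ft
  Less rehabilitation credit 27,000 Ft → 11,520 Ft

Excess of supplementary minimum tax over ordinary income tax: 88,748 Ft − 11,520 Ft = 77,228 Ft.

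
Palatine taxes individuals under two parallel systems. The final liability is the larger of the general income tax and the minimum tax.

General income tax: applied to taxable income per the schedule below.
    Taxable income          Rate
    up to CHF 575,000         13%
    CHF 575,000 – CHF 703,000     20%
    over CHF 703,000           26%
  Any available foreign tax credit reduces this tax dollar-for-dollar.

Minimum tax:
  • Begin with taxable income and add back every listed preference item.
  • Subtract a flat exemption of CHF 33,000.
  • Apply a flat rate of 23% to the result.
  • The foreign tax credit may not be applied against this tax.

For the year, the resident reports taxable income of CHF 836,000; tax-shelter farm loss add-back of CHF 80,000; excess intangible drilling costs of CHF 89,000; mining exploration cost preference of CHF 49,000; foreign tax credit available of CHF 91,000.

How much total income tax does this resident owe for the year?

CHF 234,830

General income tax:
  CHF 575,000 × 13% = CHF 74,750
  CHF 128,000 × 20% = CHF 25,600
  CHF 133,000 × 26% = CHF 34,580
  → CHF 134,930
  Less foreign tax credit CHF 91,000 → CHF 43,930

Minimum tax:
  Adjusted income: CHF 836,000 + CHF 80,000 + CHF 89,000 + CHF 49,000 = CHF 1,054,000
  Less exemption CHF 33,000 → base CHF 1,021,000
  CHF 1,021,000 × 23% = CHF 234,830

CHF 234,830 > CHF 43,930, so the minimum tax is the binding amount.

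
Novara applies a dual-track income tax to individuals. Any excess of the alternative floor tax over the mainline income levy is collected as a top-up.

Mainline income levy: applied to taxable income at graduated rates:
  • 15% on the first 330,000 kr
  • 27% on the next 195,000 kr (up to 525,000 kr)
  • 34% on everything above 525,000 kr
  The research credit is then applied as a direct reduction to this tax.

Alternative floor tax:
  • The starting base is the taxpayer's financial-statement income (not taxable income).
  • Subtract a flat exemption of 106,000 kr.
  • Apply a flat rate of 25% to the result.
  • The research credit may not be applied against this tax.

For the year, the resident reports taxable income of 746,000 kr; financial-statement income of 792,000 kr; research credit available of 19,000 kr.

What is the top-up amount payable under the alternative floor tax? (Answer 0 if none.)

13,210 kr

Mainline income levy:
  330,000 kr × 15% = 49,500 kr
  195,000 kr × 27% = 52,650 kr
  221,000 kr × 34% = 75,140 kr
  → 177,290 kr
  Less research credit 19,000 kr → 158,290 kr

Alternative floor tax:
  Base (financial-statement income): 792,000 kr
  Less exemption 106,000 kr → base 686,000 kr
  686,000 kr × 25% = 171,500 kr

Excess of alternative floor tax over mainline income levy: 171,500 kr − 158,290 kr = 13,210 kr.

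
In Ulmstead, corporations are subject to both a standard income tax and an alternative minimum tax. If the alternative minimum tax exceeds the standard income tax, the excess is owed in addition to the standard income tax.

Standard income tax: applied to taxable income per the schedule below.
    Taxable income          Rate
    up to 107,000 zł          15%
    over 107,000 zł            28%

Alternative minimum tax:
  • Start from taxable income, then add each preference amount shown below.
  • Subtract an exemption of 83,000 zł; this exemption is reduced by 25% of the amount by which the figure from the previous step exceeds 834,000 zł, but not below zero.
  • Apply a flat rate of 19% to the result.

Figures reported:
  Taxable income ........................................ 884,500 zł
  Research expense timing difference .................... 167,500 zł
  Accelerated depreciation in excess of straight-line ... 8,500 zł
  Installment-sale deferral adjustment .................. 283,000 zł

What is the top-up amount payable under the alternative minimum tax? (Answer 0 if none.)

21,515 zł

Standard income tax:
  107,000 zł × 15% = 16,050 zł
  777,500 zł × 28% = 217,700 zł
  → 233,750 zł

Alternative minimum tax:
  Adjusted income: 884,500 zł + 167,500 zł + 8,500 zł + 283,000 zł = 1,343,500 zł
  Exemption: 25% × (1,343,500 zł − 834,000 zł) = 127,375 zł ≥ 83,000 zł, so the exemption is fully phased out
  Base: 1,343,500 zł − 0 zł = 1,343,500 zł
  1,343,500 zł × 19% = 255,265 zł

Excess of alternative minimum tax over standard income tax: 255,265 zł − 233,750 zł = 21,515 zł.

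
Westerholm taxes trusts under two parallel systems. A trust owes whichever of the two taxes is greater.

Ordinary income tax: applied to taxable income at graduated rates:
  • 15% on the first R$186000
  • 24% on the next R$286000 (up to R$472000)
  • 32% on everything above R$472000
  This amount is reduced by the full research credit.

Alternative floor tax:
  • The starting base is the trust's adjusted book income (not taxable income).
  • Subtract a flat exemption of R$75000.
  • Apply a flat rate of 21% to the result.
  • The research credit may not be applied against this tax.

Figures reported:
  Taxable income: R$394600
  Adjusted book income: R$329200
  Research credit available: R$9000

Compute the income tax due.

Alternative floor tax:
  Base (adjusted book income): R$329200
  Less exemption R$75000 → base R$254200
  R$254200 × 21% = R$53382

Ordinary income tax:
  R$186000 × 15% = R$27900
  R$208600 × 24% = R$50064
  → R$77964
  Less research credit R$9000 → R$68964

R$68964 > R$53382, so the ordinary income tax governs.

R$68964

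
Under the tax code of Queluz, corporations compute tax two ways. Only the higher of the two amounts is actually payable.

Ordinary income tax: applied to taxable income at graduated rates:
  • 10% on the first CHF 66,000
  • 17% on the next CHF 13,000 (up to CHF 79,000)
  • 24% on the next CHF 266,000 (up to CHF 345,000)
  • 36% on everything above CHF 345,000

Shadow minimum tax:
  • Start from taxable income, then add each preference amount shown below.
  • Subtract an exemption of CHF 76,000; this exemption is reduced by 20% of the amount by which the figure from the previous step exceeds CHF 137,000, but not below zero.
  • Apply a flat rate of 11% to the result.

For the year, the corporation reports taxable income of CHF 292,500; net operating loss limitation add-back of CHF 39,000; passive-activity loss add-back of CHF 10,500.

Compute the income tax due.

Ordinary income tax:
  CHF 66,000 × 10% = CHF 6,600
  CHF 13,000 × 17% = CHF 2,210
  CHF 213,500 × 24% = CHF 51,240
  → CHF 60,050

Shadow minimum tax:
  Adjusted income: CHF 292,500 + CHF 39,000 + CHF 10,500 = CHF 342,000
  Exemption: CHF 76,000 − 20% × (CHF 342,000 − CHF 137,000) = CHF 76,000 − CHF 41,000 = CHF 35,000
  Base: CHF 342,000 − CHF 35,000 = CHF 307,000
  CHF 307,000 × 11% = CHF 33,770

CHF 60,050 > CHF 33,770, so the ordinary income tax governs.

CHF 60,050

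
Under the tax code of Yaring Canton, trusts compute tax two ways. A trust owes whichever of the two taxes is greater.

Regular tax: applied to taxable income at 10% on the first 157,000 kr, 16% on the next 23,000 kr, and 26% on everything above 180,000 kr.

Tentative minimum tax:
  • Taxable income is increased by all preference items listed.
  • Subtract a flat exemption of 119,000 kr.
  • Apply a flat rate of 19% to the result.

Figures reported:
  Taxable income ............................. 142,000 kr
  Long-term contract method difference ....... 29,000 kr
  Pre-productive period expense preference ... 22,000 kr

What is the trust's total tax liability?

14,200 kr

Regular tax:
  142,000 kr × 10% = 14,200 kr

Tentative minimum tax:
  Adjusted income: 142,000 kr + 29,000 kr + 22,000 kr = 193,000 kr
  Less exemption 119,000 kr → base 74,000 kr
  74,000 kr × 19% = 14,060 kr

14,200 kr > 14,060 kr, so the regular tax governs.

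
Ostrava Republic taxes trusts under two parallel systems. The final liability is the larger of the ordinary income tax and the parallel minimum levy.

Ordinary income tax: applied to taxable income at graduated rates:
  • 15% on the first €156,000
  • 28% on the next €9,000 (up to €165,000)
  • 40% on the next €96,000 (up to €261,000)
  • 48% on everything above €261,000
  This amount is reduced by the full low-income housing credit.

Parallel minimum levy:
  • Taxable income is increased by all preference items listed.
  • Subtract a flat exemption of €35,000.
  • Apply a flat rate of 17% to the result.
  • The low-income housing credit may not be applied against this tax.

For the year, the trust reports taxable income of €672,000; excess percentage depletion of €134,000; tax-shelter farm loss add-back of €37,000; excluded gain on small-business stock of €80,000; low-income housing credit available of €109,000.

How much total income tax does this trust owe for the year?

€152,600

Parallel minimum levy:
  Adjusted income: €672,000 + €134,000 + €37,000 + €80,000 = €923,000
  Less exemption €35,000 → base €888,000
  €888,000 × 17% = €150,960

Ordinary income tax:
  €156,000 × 15% = €23,400
  €9,000 × 28% = €2,520
  €96,000 × 40% = €38,400
  €411,000 × 48% = €197,280
  → €261,600
  Less low-income housing credit €109,000 → €152,600

€152,600 > €150,960, so the ordinary income tax governs.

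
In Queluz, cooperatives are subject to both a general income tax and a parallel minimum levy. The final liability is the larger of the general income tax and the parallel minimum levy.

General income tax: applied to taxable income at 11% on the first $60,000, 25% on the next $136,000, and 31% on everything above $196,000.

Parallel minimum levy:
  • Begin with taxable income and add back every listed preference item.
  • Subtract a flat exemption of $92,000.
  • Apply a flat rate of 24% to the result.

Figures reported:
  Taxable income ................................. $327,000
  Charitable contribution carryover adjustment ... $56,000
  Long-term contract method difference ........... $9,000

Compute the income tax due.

$81,210

General income tax:
  $60,000 × 11% = $6,600
  $136,000 × 25% = $34,000
  $131,000 × 31% = $40,610
  → $81,210

Parallel minimum levy:
  Adjusted income: $327,000 + $56,000 + $9,000 = $392,000
  Less exemption $92,000 → base $300,000
  $300,000 × 24% = $72,000

$81,210 > $72,000, so the general income tax governs.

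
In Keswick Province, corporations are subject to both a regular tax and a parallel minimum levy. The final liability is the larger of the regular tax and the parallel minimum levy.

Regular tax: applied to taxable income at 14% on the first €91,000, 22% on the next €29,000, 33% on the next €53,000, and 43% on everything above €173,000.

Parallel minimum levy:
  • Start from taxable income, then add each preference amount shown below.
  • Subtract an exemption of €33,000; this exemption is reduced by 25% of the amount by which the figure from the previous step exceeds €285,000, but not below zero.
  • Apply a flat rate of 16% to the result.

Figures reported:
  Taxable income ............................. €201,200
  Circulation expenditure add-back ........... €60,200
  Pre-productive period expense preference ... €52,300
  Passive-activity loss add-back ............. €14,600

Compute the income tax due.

Parallel minimum levy:
  Adjusted income: €201,200 + €60,200 + €52,300 + €14,600 = €328,300
  Exemption: €33,000 − 25% × (€328,300 − €285,000) = €33,000 − €10,825 = €22,175
  Base: €328,300 − €22,175 = €306,125
  €306,125 × 16% = €48,980

Regular tax:
  €91,000 × 14% = €12,740
  €29,000 × 22% = €6,380
  €53,000 × 33% = €17,490
  €28,200 × 43% = €12,126
  → €48,736

€48,980 > €48,736, so the parallel minimum levy is the binding amount.

€48,980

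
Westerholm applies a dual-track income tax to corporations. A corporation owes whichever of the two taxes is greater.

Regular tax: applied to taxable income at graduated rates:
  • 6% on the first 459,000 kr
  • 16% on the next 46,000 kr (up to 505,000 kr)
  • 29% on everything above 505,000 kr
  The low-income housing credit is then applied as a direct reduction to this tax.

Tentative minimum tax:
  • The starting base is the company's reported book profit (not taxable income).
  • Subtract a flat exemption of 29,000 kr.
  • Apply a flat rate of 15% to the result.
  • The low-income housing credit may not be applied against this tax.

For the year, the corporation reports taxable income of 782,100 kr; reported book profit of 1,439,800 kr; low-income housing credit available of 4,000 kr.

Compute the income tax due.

211,620 kr

Tentative minimum tax:
  Base (reported book profit): 1,439,800 kr
  Less exemption 29,000 kr → base 1,410,800 kr
  1,410,800 kr × 15% = 211,620 kr

Regular tax:
  459,000 kr × 6% = 27,540 kr
  46,000 kr × 16% = 7,360 kr
  277,100 kr × 29% = 80,359 kr
  → 115,259 kr
  Less low-income housing credit 4,000 kr → 111,259 kr

211,620 kr > 111,259 kr, so the tentative minimum tax is the binding amount.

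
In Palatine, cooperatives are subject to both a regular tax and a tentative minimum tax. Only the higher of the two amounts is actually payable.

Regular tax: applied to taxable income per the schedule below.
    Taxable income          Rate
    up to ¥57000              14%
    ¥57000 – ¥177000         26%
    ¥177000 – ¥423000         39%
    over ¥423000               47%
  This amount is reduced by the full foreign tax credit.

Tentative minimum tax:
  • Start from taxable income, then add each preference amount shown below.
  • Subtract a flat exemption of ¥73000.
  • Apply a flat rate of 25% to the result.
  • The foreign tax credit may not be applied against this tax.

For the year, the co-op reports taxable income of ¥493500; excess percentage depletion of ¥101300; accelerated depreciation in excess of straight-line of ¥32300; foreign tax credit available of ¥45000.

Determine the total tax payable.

Tentative minimum tax:
  Adjusted income: ¥493500 + ¥101300 + ¥32300 = ¥627100
  Less exemption ¥73000 → base ¥554100
  ¥554100 × 25% = ¥138525

Regular tax:
  ¥57000 × 14% = ¥7980
  ¥120000 × 26% = ¥31200
  ¥246000 × 39% = ¥95940
  ¥70500 × 47% = ¥33135
  → ¥168255
  Less foreign tax credit ¥45000 → ¥123255

¥138525 > ¥123255, so the tentative minimum tax is the binding amount.

¥138525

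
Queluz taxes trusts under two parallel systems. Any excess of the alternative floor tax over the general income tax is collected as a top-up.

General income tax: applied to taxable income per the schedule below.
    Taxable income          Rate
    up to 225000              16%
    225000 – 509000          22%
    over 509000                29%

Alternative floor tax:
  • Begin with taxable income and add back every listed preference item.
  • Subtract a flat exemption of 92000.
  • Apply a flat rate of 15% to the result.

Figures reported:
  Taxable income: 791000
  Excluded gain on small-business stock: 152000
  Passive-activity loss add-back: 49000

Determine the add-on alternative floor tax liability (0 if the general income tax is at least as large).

General income tax:
  225000 × 16% = 36000
  284000 × 22% = 62480
  282000 × 29% = 81780
  → 180260

Alternative floor tax:
  Adjusted income: 791000 + 152000 + 49000 = 992000
  Less exemption 92000 → base 900000
  900000 × 15% = 135000

135000 ≤ 180260, so no add-on is due.

0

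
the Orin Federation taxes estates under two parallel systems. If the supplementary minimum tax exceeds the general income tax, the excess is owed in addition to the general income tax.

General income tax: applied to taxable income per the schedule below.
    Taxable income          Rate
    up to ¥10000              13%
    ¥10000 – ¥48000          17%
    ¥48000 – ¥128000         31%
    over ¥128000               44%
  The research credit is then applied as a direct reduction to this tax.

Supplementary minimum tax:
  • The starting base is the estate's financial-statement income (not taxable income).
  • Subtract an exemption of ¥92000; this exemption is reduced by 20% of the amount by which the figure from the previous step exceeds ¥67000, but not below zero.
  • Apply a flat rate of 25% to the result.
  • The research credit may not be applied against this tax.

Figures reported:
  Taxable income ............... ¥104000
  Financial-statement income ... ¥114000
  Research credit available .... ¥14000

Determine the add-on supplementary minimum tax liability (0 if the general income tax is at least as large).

Supplementary minimum tax:
  Base (financial-statement income): ¥114000
  Exemption: ¥92000 − 20% × (¥114000 − ¥67000) = ¥92000 − ¥9400 = ¥82600
  Base: ¥114000 − ¥82600 = ¥31400
  ¥31400 × 25% = ¥7850

General income tax:
  ¥10000 × 13% = ¥1300
  ¥38000 × 17% = ¥6460
  ¥56000 × 31% = ¥17360
  → ¥25120
  Less research credit ¥14000 → ¥11120

¥7850 ≤ ¥11120, so no add-on is due.

¥0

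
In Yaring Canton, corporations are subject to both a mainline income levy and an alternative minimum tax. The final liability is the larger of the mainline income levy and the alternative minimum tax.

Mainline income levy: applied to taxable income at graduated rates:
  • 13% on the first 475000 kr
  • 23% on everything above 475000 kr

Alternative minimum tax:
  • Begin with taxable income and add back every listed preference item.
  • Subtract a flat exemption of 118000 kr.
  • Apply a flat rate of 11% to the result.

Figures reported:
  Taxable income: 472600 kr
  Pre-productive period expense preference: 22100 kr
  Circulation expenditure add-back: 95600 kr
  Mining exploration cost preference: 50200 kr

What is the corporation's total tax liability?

61438 kr

Alternative minimum tax:
  Adjusted income: 472600 kr + 22100 kr + 95600 kr + 50200 kr = 640500 kr
  Less exemption 118000 kr → base 522500 kr
  522500 kr × 11% = 57475 kr

Mainline income levy:
  472600 kr × 13% = 61438 kr

61438 kr > 57475 kr, so the mainline income levy governs.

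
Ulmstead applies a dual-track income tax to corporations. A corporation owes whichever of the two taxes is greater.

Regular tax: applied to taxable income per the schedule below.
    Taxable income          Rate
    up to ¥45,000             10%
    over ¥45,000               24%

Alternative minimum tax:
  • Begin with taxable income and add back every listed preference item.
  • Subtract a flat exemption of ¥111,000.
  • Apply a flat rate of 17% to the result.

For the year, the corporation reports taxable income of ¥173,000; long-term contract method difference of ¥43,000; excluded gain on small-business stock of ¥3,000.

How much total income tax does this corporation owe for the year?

¥35,220

Alternative minimum tax:
  Adjusted income: ¥173,000 + ¥43,000 + ¥3,000 = ¥219,000
  Less exemption ¥111,000 → base ¥108,000
  ¥108,000 × 17% = ¥18,360

Regular tax:
  ¥45,000 × 10% = ¥4,500
  ¥128,000 × 24% = ¥30,720
  → ¥35,220

¥35,220 > ¥18,360, so the regular tax governs.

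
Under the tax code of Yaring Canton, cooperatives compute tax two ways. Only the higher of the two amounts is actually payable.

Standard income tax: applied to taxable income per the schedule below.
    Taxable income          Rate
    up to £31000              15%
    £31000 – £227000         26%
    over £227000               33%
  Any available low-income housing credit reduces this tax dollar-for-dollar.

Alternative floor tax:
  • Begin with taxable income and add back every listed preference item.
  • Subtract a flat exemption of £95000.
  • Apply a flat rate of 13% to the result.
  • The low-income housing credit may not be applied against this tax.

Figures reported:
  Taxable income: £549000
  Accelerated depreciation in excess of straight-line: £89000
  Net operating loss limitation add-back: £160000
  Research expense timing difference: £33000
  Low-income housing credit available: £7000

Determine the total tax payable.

£154870

Alternative floor tax:
  Adjusted income: £549000 + £89000 + £160000 + £33000 = £831000
  Less exemption £95000 → base £736000
  £736000 × 13% = £95680

Standard income tax:
  £31000 × 15% = £4650
  £196000 × 26% = £50960
  £322000 × 33% = £106260
  → £161870
  Less low-income housing credit £7000 → £154870

£154870 > £95680, so the standard income tax governs.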